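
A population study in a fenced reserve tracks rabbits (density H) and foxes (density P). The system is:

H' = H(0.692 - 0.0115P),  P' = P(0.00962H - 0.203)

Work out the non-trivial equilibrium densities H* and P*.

H* ≈ 21.1, P* ≈ 60.2

Set dP/dt = 0 with P > 0: 0.00962H - 0.203 = 0, so H* = 0.203/0.00962 = 21.1.
Set dH/dt = 0 with H > 0: 0.692 - 0.0115P = 0, so P* = 0.692/0.0115 = 60.2.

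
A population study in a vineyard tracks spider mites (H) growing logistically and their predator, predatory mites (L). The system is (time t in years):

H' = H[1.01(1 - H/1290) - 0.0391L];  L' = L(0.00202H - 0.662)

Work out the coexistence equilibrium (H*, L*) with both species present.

From dL/dt = 0 with L > 0: 0.00202H* = 0.662, so H* = 328.
Substitute into dH/dt = 0: 1.01(1 - 328/1290) = 0.0391L*.
The bracket is 0.746, giving L* = 0.753/0.0391 = 19.3.

H* ≈ 328, L* ≈ 19.3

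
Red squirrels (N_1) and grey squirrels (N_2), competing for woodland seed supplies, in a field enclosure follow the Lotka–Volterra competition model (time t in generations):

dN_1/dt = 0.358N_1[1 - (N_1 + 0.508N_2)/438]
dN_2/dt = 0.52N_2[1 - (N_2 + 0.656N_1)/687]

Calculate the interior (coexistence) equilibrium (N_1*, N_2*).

Setting both brackets to zero gives the nullclines N_1 + 0.508N_2 = 438 and 0.656N_1 + N_2 = 687.
Substituting N_2 = 687 - 0.656N_1 into the first: N_1(1 - 0.508·0.656) = 438 - 0.508·687.
So N_1* = 89/0.667 = 133, and then N_2* = 687 - 0.656·133 = 599.

N_1* ≈ 133, N_2* ≈ 599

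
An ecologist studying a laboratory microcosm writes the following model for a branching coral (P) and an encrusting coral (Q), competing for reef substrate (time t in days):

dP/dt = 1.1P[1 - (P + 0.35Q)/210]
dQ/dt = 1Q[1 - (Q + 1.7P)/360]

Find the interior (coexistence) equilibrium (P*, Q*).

P* ≈ 207, Q* ≈ 7.41

Setting both brackets to zero gives the nullclines P + 0.35Q = 210 and 1.7P + Q = 360.
Substituting Q = 360 - 1.7P into the first: P(1 - 0.35·1.7) = 210 - 0.35·360.
So P* = 84/0.405 = 207, and then Q* = 360 - 1.7·207 = 7.41.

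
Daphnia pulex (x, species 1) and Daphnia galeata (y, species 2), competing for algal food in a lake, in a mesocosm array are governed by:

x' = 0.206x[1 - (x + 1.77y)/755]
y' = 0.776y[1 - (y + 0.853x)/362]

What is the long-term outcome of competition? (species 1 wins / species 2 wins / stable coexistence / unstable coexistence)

Compare the nullcline intercepts: K1/α12 = 755/1.77 = 427 > K2 = 362; K2/α21 = 362/0.853 = 424 < K1 = 755.
Since the inequalities point opposite ways, species 1 can invade but species 2 cannot.

species 1 excludes species 2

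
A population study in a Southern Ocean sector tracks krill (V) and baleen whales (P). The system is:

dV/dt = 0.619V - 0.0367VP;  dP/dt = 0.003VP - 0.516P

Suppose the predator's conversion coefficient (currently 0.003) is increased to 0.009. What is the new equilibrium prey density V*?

At the interior fixed point, setting dP/dt = 0 with P > 0 fixes V* = (predator death rate)/(VP coefficient) — independent of the other coefficients.
With the change, V* = 0.516/0.009 = 57.3; it falls from 172.

V* ≈ 57.3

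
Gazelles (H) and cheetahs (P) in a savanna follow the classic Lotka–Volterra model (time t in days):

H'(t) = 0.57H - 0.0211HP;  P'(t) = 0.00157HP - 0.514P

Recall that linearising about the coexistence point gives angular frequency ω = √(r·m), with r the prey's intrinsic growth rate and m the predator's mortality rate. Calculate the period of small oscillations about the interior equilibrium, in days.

Here r = 0.57 and m = 0.514, so r·m = 0.293.
ω = √0.293 = 0.541 per day, hence T = 2π/ω ≈ 11.6 days.

T ≈ 11.6 days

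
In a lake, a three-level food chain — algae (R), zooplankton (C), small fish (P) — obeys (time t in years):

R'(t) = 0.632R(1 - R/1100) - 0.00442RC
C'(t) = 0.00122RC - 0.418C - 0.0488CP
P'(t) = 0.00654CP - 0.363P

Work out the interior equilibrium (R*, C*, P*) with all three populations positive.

From dP/dt = 0: 0.00654C* = 0.363, so C* = 55.5.
From dR/dt = 0: 0.632(1 - R*/1100) = 0.00442·55.5, giving R* = 1100·(1 - 0.388) = 673.
From dC/dt = 0: 0.00122·673 - 0.418 = 0.0488P*, so P* = 0.403/0.0488 = 8.26.

R* ≈ 673, C* ≈ 55.5, P* ≈ 8.26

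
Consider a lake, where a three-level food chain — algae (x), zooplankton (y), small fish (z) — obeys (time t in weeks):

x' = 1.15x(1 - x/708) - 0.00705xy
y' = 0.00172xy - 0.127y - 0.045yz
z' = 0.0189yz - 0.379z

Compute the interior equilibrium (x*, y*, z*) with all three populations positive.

x* ≈ 621, y* ≈ 20.1, z* ≈ 20.9

From dz/dt = 0: 0.0189y* = 0.379, so y* = 20.1.
From dx/dt = 0: 1.15(1 - x*/708) = 0.00705·20.1, giving x* = 708·(1 - 0.123) = 621.
From dy/dt = 0: 0.00172·621 - 0.127 = 0.045z*, so z* = 0.941/0.045 = 20.9.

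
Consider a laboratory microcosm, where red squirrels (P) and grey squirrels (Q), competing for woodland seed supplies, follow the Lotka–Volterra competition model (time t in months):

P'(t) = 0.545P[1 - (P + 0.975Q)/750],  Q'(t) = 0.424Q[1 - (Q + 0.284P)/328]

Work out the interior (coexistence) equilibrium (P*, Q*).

P* ≈ 595, Q* ≈ 159

Setting both brackets to zero gives the nullclines P + 0.975Q = 750 and 0.284P + Q = 328.
Substituting Q = 328 - 0.284P into the first: P(1 - 0.975·0.284) = 750 - 0.975·328.
So P* = 430/0.723 = 595, and then Q* = 328 - 0.284·595 = 159.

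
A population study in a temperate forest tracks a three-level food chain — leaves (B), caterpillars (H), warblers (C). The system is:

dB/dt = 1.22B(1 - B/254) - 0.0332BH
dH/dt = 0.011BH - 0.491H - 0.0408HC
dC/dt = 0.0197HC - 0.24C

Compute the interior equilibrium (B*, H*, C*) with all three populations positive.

B* ≈ 170, H* ≈ 12.2, C* ≈ 33.7

From dC/dt = 0: 0.0197H* = 0.24, so H* = 12.2.
From dB/dt = 0: 1.22(1 - B*/254) = 0.0332·12.2, giving B* = 254·(1 - 0.332) = 170.
From dH/dt = 0: 0.011·170 - 0.491 = 0.0408C*, so C* = 1.38/0.0408 = 33.7.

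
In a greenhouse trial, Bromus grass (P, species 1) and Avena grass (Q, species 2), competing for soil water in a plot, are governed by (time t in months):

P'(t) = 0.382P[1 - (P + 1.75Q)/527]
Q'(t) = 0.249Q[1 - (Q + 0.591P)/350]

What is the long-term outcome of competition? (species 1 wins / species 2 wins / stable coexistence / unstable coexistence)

Compare the nullcline intercepts: K1/α12 = 527/1.75 = 301 < K2 = 350; K2/α21 = 350/0.591 = 592 > K1 = 527.
Since the inequalities point opposite ways, species 2 can invade but species 1 cannot.

species 2 excludes species 1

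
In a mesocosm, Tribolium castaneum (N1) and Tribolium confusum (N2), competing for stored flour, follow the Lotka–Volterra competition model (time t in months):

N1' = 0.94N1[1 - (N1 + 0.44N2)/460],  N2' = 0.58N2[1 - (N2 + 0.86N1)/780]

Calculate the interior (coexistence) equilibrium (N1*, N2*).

Setting both brackets to zero gives the nullclines N1 + 0.44N2 = 460 and 0.86N1 + N2 = 780.
Substituting N2 = 780 - 0.86N1 into the first: N1(1 - 0.44·0.86) = 460 - 0.44·780.
So N1* = 117/0.622 = 188, and then N2* = 780 - 0.86·188 = 618.

N1* ≈ 188, N2* ≈ 618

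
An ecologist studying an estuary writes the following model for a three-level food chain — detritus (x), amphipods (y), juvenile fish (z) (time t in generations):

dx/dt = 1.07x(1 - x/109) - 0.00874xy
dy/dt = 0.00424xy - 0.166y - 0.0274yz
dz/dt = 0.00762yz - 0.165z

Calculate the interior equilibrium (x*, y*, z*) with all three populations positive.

x* ≈ 89.7, y* ≈ 21.7, z* ≈ 7.83

From dz/dt = 0: 0.00762y* = 0.165, so y* = 21.7.
From dx/dt = 0: 1.07(1 - x*/109) = 0.00874·21.7, giving x* = 109·(1 - 0.177) = 89.7.
From dy/dt = 0: 0.00424·89.7 - 0.166 = 0.0274z*, so z* = 0.214/0.0274 = 7.83.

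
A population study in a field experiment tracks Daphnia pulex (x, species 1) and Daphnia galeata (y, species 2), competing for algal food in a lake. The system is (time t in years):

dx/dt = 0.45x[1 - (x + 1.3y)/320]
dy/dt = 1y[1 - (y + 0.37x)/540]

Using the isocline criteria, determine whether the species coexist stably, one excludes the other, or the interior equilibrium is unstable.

species 2 excludes species 1

Compare the nullcline intercepts: K1/α12 = 320/1.3 = 246 < K2 = 540; K2/α21 = 540/0.37 = 1460 > K1 = 320.
Since the inequalities point opposite ways, species 2 can invade but species 1 cannot.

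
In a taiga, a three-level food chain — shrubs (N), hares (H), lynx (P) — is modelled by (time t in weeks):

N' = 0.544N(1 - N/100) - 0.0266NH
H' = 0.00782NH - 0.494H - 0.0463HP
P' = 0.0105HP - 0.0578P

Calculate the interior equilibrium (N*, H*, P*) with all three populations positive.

N* ≈ 73.1, H* ≈ 5.5, P* ≈ 1.67

From dP/dt = 0: 0.0105H* = 0.0578, so H* = 5.5.
From dN/dt = 0: 0.544(1 - N*/100) = 0.0266·5.5, giving N* = 100·(1 - 0.269) = 73.1.
From dH/dt = 0: 0.00782·73.1 - 0.494 = 0.0463P*, so P* = 0.0775/0.0463 = 1.67.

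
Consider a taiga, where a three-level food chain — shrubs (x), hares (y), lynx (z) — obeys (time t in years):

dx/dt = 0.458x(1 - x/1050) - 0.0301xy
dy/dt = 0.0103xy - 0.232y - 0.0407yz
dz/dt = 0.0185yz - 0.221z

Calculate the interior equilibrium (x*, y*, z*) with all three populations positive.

From dz/dt = 0: 0.0185y* = 0.221, so y* = 11.9.
From dx/dt = 0: 0.458(1 - x*/1050) = 0.0301·11.9, giving x* = 1050·(1 - 0.785) = 226.
From dy/dt = 0: 0.0103·226 - 0.232 = 0.0407z*, so z* = 2.09/0.0407 = 51.4.

x* ≈ 226, y* ≈ 11.9, z* ≈ 51.4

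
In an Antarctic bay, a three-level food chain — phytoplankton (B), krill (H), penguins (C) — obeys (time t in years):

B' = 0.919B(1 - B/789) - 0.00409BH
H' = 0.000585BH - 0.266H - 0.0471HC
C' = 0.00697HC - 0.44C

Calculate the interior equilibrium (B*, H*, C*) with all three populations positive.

B* ≈ 567, H* ≈ 63.1, C* ≈ 1.4

From dC/dt = 0: 0.00697H* = 0.44, so H* = 63.1.
From dB/dt = 0: 0.919(1 - B*/789) = 0.00409·63.1, giving B* = 789·(1 - 0.281) = 567.
From dH/dt = 0: 0.000585·567 - 0.266 = 0.0471C*, so C* = 0.0659/0.0471 = 1.4.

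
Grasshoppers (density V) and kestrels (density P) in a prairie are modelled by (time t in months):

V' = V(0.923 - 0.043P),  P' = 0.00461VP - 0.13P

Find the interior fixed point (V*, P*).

Set dP/dt = 0 with P > 0: 0.00461V - 0.13 = 0, so V* = 0.13/0.00461 = 28.2.
Set dV/dt = 0 with V > 0: 0.923 - 0.043P = 0, so P* = 0.923/0.043 = 21.5.

V* ≈ 28.2, P* ≈ 21.5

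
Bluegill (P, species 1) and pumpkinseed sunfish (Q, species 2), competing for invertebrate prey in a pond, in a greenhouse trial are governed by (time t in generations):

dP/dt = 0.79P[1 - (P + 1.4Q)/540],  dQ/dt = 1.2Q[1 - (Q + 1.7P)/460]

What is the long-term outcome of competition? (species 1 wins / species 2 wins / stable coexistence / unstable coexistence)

Compare the nullcline intercepts: K1/α12 = 540/1.4 = 386 < K2 = 460; K2/α21 = 460/1.7 = 271 < K1 = 540.
Since both are reversed, neither can invade when rare; the interior point is a saddle.

unstable coexistence (outcome depends on initial conditions)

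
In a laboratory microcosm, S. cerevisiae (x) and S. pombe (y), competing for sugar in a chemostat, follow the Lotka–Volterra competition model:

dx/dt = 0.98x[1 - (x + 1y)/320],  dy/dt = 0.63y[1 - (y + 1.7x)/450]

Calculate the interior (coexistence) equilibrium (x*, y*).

x* ≈ 186, y* ≈ 134

Setting both brackets to zero gives the nullclines x + 1y = 320 and 1.7x + y = 450.
Substituting y = 450 - 1.7x into the first: x(1 - 1·1.7) = 320 - 1·450.
So x* = -130/-0.7 = 186, and then y* = 450 - 1.7·186 = 134.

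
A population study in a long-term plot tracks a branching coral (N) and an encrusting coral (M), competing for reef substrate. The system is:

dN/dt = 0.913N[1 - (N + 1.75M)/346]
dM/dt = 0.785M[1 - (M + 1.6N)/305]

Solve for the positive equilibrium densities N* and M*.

Setting both brackets to zero gives the nullclines N + 1.75M = 346 and 1.6N + M = 305.
Substituting M = 305 - 1.6N into the first: N(1 - 1.75·1.6) = 346 - 1.75·305.
So N* = -188/-1.8 = 104, and then M* = 305 - 1.6·104 = 138.

N* ≈ 104, M* ≈ 138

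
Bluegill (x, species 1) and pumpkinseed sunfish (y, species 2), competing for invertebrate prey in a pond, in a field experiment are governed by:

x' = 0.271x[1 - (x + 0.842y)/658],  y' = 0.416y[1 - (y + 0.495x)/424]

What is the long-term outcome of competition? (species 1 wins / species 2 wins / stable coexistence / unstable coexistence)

stable coexistence

Compare the nullcline intercepts: K1/α12 = 658/0.842 = 781 > K2 = 424; K2/α21 = 424/0.495 = 857 > K1 = 658.
Since both inequalities hold, each species can invade when rare, so the interior equilibrium is stable.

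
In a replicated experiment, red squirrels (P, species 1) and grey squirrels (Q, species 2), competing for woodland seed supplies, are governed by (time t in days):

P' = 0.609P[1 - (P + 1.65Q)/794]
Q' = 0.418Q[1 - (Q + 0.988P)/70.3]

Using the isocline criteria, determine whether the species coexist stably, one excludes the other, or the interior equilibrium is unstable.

Compare the nullcline intercepts: K1/α12 = 794/1.65 = 481 > K2 = 70.3; K2/α21 = 70.3/0.988 = 71.2 < K1 = 794.
Since the inequalities point opposite ways, species 1 can invade but species 2 cannot.

species 1 excludes species 2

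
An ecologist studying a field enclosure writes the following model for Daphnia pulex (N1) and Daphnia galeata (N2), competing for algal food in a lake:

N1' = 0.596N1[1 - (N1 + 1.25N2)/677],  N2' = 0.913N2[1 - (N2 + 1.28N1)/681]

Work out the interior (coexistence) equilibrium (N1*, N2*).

N1* ≈ 290, N2* ≈ 309

Setting both brackets to zero gives the nullclines N1 + 1.25N2 = 677 and 1.28N1 + N2 = 681.
Substituting N2 = 681 - 1.28N1 into the first: N1(1 - 1.25·1.28) = 677 - 1.25·681.
So N1* = -174/-0.6 = 290, and then N2* = 681 - 1.28·290 = 309.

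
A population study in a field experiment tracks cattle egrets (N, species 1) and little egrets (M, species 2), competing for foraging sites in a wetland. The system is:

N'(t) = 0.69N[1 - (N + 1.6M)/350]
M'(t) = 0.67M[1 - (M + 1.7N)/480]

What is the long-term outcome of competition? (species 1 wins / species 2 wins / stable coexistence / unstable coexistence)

Compare the nullcline intercepts: K1/α12 = 350/1.6 = 219 < K2 = 480; K2/α21 = 480/1.7 = 282 < K1 = 350.
Since both are reversed, neither can invade when rare; the interior point is a saddle.

unstable coexistence (outcome depends on initial conditions)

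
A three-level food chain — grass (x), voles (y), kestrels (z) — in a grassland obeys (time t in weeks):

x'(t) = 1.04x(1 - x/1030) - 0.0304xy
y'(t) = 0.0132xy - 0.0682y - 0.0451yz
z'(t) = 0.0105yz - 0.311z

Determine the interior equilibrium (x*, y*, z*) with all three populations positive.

x* ≈ 138, y* ≈ 29.6, z* ≈ 38.9

From dz/dt = 0: 0.0105y* = 0.311, so y* = 29.6.
From dx/dt = 0: 1.04(1 - x*/1030) = 0.0304·29.6, giving x* = 1030·(1 - 0.866) = 138.
From dy/dt = 0: 0.0132·138 - 0.0682 = 0.0451z*, so z* = 1.76/0.0451 = 38.9.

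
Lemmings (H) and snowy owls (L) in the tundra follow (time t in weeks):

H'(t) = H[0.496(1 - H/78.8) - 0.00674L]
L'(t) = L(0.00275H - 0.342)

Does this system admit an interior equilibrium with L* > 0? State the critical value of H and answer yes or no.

Threshold H = 124; K < 124, so no, the predator goes extinct.

The predator equation gives dL/dt > 0 only when H > 0.342/0.00275 = 124.
Without the predator, H → K = 78.8. Since 78.8 < 124, the predator cannot invade.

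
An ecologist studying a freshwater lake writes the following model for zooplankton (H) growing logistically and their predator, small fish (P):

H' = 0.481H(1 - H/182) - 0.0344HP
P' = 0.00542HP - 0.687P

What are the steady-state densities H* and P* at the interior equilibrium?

H* ≈ 127, P* ≈ 4.24

From dP/dt = 0 with P > 0: 0.00542H* = 0.687, so H* = 127.
Substitute into dH/dt = 0: 0.481(1 - 127/182) = 0.0344P*.
The bracket is 0.304, giving P* = 0.146/0.0344 = 4.24.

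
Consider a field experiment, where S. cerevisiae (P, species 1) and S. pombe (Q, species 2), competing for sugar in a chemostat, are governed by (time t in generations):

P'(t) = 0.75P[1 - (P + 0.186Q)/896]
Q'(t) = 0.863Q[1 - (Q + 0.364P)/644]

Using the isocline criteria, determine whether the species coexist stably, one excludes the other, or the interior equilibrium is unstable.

Compare the nullcline intercepts: K1/α12 = 896/0.186 = 4820 > K2 = 644; K2/α21 = 644/0.364 = 1770 > K1 = 896.
Since both inequalities hold, each species can invade when rare, so the interior equilibrium is stable.

stable coexistence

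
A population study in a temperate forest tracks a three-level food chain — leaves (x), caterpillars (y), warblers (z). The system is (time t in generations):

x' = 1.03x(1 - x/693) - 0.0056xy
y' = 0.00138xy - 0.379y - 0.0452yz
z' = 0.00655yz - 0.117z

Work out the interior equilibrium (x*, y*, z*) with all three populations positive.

From dz/dt = 0: 0.00655y* = 0.117, so y* = 17.9.
From dx/dt = 0: 1.03(1 - x*/693) = 0.0056·17.9, giving x* = 693·(1 - 0.0971) = 626.
From dy/dt = 0: 0.00138·626 - 0.379 = 0.0452z*, so z* = 0.484/0.0452 = 10.7.

x* ≈ 626, y* ≈ 17.9, z* ≈ 10.7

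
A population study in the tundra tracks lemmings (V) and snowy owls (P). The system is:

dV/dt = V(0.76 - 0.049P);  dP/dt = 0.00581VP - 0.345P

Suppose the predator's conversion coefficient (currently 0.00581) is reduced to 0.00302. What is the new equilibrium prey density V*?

At the interior fixed point, setting dP/dt = 0 with P > 0 fixes V* = (predator death rate)/(VP coefficient) — independent of the other coefficients.
With the change, V* = 0.345/0.00302 = 114; it rises from 59.4.

V* ≈ 114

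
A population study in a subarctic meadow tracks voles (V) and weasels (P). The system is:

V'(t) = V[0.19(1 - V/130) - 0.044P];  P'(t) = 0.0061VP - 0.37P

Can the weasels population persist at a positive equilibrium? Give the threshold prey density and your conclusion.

Threshold V = 60.7; K > 60.7, so yes, the predator persists.

The predator equation gives dP/dt > 0 only when V > 0.37/0.0061 = 60.7.
Without the predator, V → K = 130. Since 130 > 60.7, the predator can invade and persist.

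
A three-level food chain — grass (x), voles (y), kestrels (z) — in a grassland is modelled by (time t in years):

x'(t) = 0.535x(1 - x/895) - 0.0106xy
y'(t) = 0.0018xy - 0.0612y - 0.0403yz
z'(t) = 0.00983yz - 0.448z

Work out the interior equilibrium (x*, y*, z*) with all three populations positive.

From dz/dt = 0: 0.00983y* = 0.448, so y* = 45.6.
From dx/dt = 0: 0.535(1 - x*/895) = 0.0106·45.6, giving x* = 895·(1 - 0.903) = 86.8.
From dy/dt = 0: 0.0018·86.8 - 0.0612 = 0.0403z*, so z* = 0.0951/0.0403 = 2.36.

x* ≈ 86.8, y* ≈ 45.6, z* ≈ 2.36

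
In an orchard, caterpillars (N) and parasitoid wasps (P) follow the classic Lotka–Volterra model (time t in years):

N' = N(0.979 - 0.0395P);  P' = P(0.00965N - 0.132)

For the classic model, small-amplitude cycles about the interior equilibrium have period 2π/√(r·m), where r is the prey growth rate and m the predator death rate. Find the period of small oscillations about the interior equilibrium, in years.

Here r = 0.979 and m = 0.132, so r·m = 0.129.
ω = √0.129 = 0.359 per year, hence T = 2π/ω ≈ 17.5 years.

T ≈ 17.5 years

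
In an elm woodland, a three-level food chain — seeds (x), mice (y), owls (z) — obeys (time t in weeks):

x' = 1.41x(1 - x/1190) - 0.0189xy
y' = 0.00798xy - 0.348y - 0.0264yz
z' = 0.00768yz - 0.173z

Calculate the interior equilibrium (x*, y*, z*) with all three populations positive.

x* ≈ 831, y* ≈ 22.5, z* ≈ 238

From dz/dt = 0: 0.00768y* = 0.173, so y* = 22.5.
From dx/dt = 0: 1.41(1 - x*/1190) = 0.0189·22.5, giving x* = 1190·(1 - 0.302) = 831.
From dy/dt = 0: 0.00798·831 - 0.348 = 0.0264z*, so z* = 6.28/0.0264 = 238.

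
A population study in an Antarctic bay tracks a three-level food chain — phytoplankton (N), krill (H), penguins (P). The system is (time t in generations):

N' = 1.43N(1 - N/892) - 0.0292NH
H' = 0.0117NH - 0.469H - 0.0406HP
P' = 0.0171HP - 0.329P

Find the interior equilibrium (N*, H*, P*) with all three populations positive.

From dP/dt = 0: 0.0171H* = 0.329, so H* = 19.2.
From dN/dt = 0: 1.43(1 - N*/892) = 0.0292·19.2, giving N* = 892·(1 - 0.393) = 542.
From dH/dt = 0: 0.0117·542 - 0.469 = 0.0406P*, so P* = 5.87/0.0406 = 145.

N* ≈ 542, H* ≈ 19.2, P* ≈ 145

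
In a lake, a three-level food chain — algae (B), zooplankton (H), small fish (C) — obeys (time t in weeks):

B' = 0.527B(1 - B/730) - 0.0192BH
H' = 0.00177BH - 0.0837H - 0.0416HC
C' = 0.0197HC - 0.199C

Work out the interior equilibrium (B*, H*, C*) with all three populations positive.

From dC/dt = 0: 0.0197H* = 0.199, so H* = 10.1.
From dB/dt = 0: 0.527(1 - B*/730) = 0.0192·10.1, giving B* = 730·(1 - 0.368) = 461.
From dH/dt = 0: 0.00177·461 - 0.0837 = 0.0416C*, so C* = 0.733/0.0416 = 17.6.

B* ≈ 461, H* ≈ 10.1, C* ≈ 17.6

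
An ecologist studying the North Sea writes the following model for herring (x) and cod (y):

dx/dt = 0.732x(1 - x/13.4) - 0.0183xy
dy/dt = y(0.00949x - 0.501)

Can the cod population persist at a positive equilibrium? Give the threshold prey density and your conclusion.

Threshold x = 52.8; K < 52.8, so no, the predator goes extinct.

The predator equation gives dy/dt > 0 only when x > 0.501/0.00949 = 52.8.
Without the predator, x → K = 13.4. Since 13.4 < 52.8, the predator cannot invade.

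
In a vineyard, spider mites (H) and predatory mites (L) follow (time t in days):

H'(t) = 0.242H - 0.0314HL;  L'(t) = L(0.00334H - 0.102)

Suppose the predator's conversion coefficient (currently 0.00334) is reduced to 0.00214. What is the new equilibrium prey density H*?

At the interior fixed point, setting dL/dt = 0 with L > 0 fixes H* = (predator death rate)/(HL coefficient) — independent of the other coefficients.
With the change, H* = 0.102/0.00214 = 47.7; it rises from 30.5.

H* ≈ 47.7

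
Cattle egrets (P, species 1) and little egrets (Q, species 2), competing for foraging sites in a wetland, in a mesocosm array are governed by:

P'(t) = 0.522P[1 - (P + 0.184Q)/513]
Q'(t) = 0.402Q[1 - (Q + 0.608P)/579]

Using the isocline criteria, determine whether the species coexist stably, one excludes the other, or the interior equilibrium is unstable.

stable coexistence

Compare the nullcline intercepts: K1/α12 = 513/0.184 = 2790 > K2 = 579; K2/α21 = 579/0.608 = 952 > K1 = 513.
Since both inequalities hold, each species can invade when rare, so the interior equilibrium is stable.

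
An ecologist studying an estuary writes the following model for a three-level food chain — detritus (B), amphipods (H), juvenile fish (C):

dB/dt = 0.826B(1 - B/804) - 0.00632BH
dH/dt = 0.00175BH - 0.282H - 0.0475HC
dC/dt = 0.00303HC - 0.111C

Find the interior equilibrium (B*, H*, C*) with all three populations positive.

B* ≈ 579, H* ≈ 36.6, C* ≈ 15.4

From dC/dt = 0: 0.00303H* = 0.111, so H* = 36.6.
From dB/dt = 0: 0.826(1 - B*/804) = 0.00632·36.6, giving B* = 804·(1 - 0.28) = 579.
From dH/dt = 0: 0.00175·579 - 0.282 = 0.0475C*, so C* = 0.731/0.0475 = 15.4.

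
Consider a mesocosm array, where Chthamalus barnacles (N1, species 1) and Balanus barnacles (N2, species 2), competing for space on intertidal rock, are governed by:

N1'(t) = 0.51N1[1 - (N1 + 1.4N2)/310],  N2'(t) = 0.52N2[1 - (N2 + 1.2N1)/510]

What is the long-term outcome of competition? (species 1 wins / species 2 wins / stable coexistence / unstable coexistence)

species 2 excludes species 1

Compare the nullcline intercepts: K1/α12 = 310/1.4 = 221 < K2 = 510; K2/α21 = 510/1.2 = 425 > K1 = 310.
Since the inequalities point opposite ways, species 2 can invade but species 1 cannot.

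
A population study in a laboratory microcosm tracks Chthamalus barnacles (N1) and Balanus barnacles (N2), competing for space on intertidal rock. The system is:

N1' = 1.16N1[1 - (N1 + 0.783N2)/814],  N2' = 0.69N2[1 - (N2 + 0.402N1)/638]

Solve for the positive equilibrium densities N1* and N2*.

Setting both brackets to zero gives the nullclines N1 + 0.783N2 = 814 and 0.402N1 + N2 = 638.
Substituting N2 = 638 - 0.402N1 into the first: N1(1 - 0.783·0.402) = 814 - 0.783·638.
So N1* = 314/0.685 = 459, and then N2* = 638 - 0.402·459 = 454.

N1* ≈ 459, N2* ≈ 454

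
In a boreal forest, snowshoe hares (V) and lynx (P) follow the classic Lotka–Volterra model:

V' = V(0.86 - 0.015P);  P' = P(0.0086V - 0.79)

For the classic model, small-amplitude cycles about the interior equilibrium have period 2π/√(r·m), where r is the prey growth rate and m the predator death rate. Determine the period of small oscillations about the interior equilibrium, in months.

T ≈ 7.62 months

Here r = 0.86 and m = 0.79, so r·m = 0.679.
ω = √0.679 = 0.824 per month, hence T = 2π/ω ≈ 7.62 months.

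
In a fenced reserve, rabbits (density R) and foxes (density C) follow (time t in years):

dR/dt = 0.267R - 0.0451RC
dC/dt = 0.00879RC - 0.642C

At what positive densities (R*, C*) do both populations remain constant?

Set dC/dt = 0 with C > 0: 0.00879R - 0.642 = 0, so R* = 0.642/0.00879 = 73.
Set dR/dt = 0 with R > 0: 0.267 - 0.0451C = 0, so C* = 0.267/0.0451 = 5.92.

R* ≈ 73, C* ≈ 5.92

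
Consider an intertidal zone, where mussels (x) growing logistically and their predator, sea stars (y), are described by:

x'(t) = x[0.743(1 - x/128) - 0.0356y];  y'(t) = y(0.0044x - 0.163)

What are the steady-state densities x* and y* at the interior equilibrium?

From dy/dt = 0 with y > 0: 0.0044x* = 0.163, so x* = 37.
Substitute into dx/dt = 0: 0.743(1 - 37/128) = 0.0356y*.
The bracket is 0.711, giving y* = 0.528/0.0356 = 14.8.

x* ≈ 37, y* ≈ 14.8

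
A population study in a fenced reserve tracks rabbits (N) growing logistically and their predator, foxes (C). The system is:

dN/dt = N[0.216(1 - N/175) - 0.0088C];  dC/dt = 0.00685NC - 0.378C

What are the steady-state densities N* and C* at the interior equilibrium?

N* ≈ 55.2, C* ≈ 16.8

From dC/dt = 0 with C > 0: 0.00685N* = 0.378, so N* = 55.2.
Substitute into dN/dt = 0: 0.216(1 - 55.2/175) = 0.0088C*.
The bracket is 0.685, giving C* = 0.148/0.0088 = 16.8.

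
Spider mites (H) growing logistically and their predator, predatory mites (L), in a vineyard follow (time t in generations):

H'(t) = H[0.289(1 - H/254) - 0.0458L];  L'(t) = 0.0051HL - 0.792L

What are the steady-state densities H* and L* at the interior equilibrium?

H* ≈ 155, L* ≈ 2.45

From dL/dt = 0 with L > 0: 0.0051H* = 0.792, so H* = 155.
Substitute into dH/dt = 0: 0.289(1 - 155/254) = 0.0458L*.
The bracket is 0.389, giving L* = 0.112/0.0458 = 2.45.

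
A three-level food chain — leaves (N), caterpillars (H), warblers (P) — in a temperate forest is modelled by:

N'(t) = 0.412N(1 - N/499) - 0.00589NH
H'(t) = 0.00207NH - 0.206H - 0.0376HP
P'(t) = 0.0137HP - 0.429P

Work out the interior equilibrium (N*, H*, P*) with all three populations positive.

From dP/dt = 0: 0.0137H* = 0.429, so H* = 31.3.
From dN/dt = 0: 0.412(1 - N*/499) = 0.00589·31.3, giving N* = 499·(1 - 0.448) = 276.
From dH/dt = 0: 0.00207·276 - 0.206 = 0.0376P*, so P* = 0.365/0.0376 = 9.69.

N* ≈ 276, H* ≈ 31.3, P* ≈ 9.69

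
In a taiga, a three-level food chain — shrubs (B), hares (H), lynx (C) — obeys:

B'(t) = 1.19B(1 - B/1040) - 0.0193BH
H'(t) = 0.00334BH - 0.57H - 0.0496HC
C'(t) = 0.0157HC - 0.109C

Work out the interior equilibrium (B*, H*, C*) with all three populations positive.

From dC/dt = 0: 0.0157H* = 0.109, so H* = 6.94.
From dB/dt = 0: 1.19(1 - B*/1040) = 0.0193·6.94, giving B* = 1040·(1 - 0.113) = 923.
From dH/dt = 0: 0.00334·923 - 0.57 = 0.0496C*, so C* = 2.51/0.0496 = 50.7.

B* ≈ 923, H* ≈ 6.94, C* ≈ 50.7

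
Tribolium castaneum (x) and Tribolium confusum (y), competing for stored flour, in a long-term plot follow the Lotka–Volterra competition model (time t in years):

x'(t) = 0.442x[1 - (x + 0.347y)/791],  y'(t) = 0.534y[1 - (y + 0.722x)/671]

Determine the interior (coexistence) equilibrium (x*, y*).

Setting both brackets to zero gives the nullclines x + 0.347y = 791 and 0.722x + y = 671.
Substituting y = 671 - 0.722x into the first: x(1 - 0.347·0.722) = 791 - 0.347·671.
So x* = 558/0.749 = 745, and then y* = 671 - 0.722·745 = 133.

x* ≈ 745, y* ≈ 133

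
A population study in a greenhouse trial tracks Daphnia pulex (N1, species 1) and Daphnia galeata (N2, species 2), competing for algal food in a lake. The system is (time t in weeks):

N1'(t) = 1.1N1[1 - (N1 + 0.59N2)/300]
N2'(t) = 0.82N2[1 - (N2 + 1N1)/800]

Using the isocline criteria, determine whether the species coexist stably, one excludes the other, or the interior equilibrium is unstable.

Compare the nullcline intercepts: K1/α12 = 300/0.59 = 508 < K2 = 800; K2/α21 = 800/1 = 800 > K1 = 300.
Since the inequalities point opposite ways, species 2 can invade but species 1 cannot.

species 2 excludes species 1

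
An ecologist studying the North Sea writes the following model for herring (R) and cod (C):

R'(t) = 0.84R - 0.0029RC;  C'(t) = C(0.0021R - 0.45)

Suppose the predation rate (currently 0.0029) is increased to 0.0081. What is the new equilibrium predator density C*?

C* ≈ 104

At the interior fixed point, setting dR/dt = 0 with R > 0 fixes C* = (prey growth rate)/(RC coefficient) — independent of the other coefficients.
With the change, C* = 0.84/0.0081 = 104; it falls from 290.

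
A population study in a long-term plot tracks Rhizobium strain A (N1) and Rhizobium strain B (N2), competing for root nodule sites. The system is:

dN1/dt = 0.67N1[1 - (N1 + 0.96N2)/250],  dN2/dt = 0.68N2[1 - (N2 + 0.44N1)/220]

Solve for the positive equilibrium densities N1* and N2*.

Setting both brackets to zero gives the nullclines N1 + 0.96N2 = 250 and 0.44N1 + N2 = 220.
Substituting N2 = 220 - 0.44N1 into the first: N1(1 - 0.96·0.44) = 250 - 0.96·220.
So N1* = 38.8/0.578 = 67.2, and then N2* = 220 - 0.44·67.2 = 190.

N1* ≈ 67.2, N2* ≈ 190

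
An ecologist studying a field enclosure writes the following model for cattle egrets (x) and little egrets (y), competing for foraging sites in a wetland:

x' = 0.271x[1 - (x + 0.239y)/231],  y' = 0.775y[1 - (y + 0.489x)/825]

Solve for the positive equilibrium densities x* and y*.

Setting both brackets to zero gives the nullclines x + 0.239y = 231 and 0.489x + y = 825.
Substituting y = 825 - 0.489x into the first: x(1 - 0.239·0.489) = 231 - 0.239·825.
So x* = 33.8/0.883 = 38.3, and then y* = 825 - 0.489·38.3 = 806.

x* ≈ 38.3, y* ≈ 806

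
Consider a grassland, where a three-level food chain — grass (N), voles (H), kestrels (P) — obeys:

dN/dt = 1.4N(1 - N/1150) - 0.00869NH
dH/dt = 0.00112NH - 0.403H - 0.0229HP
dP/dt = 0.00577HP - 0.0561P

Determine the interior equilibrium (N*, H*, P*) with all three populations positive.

N* ≈ 1080, H* ≈ 9.72, P* ≈ 35.3

From dP/dt = 0: 0.00577H* = 0.0561, so H* = 9.72.
From dN/dt = 0: 1.4(1 - N*/1150) = 0.00869·9.72, giving N* = 1150·(1 - 0.0604) = 1080.
From dH/dt = 0: 0.00112·1080 - 0.403 = 0.0229P*, so P* = 0.807/0.0229 = 35.3.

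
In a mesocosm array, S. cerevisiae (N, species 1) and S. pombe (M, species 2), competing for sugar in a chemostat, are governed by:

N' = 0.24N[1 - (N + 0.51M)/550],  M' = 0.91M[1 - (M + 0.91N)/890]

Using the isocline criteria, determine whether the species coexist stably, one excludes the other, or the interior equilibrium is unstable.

stable coexistence

Compare the nullcline intercepts: K1/α12 = 550/0.51 = 1080 > K2 = 890; K2/α21 = 890/0.91 = 978 > K1 = 550.
Since both inequalities hold, each species can invade when rare, so the interior equilibrium is stable.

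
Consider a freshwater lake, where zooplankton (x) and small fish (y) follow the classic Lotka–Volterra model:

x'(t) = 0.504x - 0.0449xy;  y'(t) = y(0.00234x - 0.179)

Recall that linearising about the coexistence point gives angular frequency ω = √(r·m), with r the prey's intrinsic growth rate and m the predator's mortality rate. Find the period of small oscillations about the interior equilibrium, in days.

T ≈ 20.9 days

Here r = 0.504 and m = 0.179, so r·m = 0.0902.
ω = √0.0902 = 0.3 per day, hence T = 2π/ω ≈ 20.9 days.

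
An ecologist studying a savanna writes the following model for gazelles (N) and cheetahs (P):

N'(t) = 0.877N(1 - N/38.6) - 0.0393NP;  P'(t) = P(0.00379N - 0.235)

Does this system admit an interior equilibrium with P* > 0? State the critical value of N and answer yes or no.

The predator equation gives dP/dt > 0 only when N > 0.235/0.00379 = 62.
Without the predator, N → K = 38.6. Since 38.6 < 62, the predator cannot invade.

Threshold N = 62; K < 62, so no, the predator goes extinct.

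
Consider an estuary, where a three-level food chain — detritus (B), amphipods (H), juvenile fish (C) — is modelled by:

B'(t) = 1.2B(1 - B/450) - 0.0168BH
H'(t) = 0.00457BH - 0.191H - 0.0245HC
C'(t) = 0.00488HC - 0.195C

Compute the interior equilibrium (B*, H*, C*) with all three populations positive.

B* ≈ 198, H* ≈ 40, C* ≈ 29.2

From dC/dt = 0: 0.00488H* = 0.195, so H* = 40.
From dB/dt = 0: 1.2(1 - B*/450) = 0.0168·40, giving B* = 450·(1 - 0.559) = 198.
From dH/dt = 0: 0.00457·198 - 0.191 = 0.0245C*, so C* = 0.715/0.0245 = 29.2.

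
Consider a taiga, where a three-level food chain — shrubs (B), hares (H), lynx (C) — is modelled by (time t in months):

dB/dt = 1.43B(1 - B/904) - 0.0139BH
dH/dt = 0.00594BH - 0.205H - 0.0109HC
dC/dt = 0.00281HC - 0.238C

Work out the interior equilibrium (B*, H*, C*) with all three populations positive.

B* ≈ 160, H* ≈ 84.7, C* ≈ 68.3

From dC/dt = 0: 0.00281H* = 0.238, so H* = 84.7.
From dB/dt = 0: 1.43(1 - B*/904) = 0.0139·84.7, giving B* = 904·(1 - 0.823) = 160.
From dH/dt = 0: 0.00594·160 - 0.205 = 0.0109C*, so C* = 0.744/0.0109 = 68.3.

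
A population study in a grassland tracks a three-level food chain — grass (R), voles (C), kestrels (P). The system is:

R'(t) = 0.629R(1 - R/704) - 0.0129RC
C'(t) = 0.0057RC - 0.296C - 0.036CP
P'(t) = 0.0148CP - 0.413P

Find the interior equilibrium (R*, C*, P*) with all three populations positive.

From dP/dt = 0: 0.0148C* = 0.413, so C* = 27.9.
From dR/dt = 0: 0.629(1 - R*/704) = 0.0129·27.9, giving R* = 704·(1 - 0.572) = 301.
From dC/dt = 0: 0.0057·301 - 0.296 = 0.036P*, so P* = 1.42/0.036 = 39.5.

R* ≈ 301, C* ≈ 27.9, P* ≈ 39.5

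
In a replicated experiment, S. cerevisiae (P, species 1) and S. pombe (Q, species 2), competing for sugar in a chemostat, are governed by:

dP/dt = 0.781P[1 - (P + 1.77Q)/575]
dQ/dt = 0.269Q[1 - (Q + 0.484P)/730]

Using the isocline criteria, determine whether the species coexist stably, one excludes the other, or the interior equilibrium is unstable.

species 2 excludes species 1

Compare the nullcline intercepts: K1/α12 = 575/1.77 = 325 < K2 = 730; K2/α21 = 730/0.484 = 1510 > K1 = 575.
Since the inequalities point opposite ways, species 2 can invade but species 1 cannot.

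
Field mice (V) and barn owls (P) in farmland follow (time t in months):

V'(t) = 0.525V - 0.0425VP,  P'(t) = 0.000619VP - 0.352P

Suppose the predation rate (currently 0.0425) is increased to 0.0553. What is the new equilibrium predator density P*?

At the interior fixed point, setting dV/dt = 0 with V > 0 fixes P* = (prey growth rate)/(VP coefficient) — independent of the other coefficients.
With the change, P* = 0.525/0.0553 = 9.49; it falls from 12.4.

P* ≈ 9.49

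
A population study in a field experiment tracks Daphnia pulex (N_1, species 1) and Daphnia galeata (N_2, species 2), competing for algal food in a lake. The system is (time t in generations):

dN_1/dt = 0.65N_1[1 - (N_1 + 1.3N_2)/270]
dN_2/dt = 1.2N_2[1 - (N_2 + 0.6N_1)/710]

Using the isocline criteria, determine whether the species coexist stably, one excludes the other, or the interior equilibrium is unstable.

Compare the nullcline intercepts: K1/α12 = 270/1.3 = 208 < K2 = 710; K2/α21 = 710/0.6 = 1180 > K1 = 270.
Since the inequalities point opposite ways, species 2 can invade but species 1 cannot.

species 2 excludes species 1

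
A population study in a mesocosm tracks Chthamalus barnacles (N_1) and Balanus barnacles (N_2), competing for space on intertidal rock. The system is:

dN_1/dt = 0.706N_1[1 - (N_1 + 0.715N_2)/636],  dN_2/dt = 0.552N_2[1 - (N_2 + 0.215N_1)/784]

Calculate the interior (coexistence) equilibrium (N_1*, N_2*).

N_1* ≈ 89.1, N_2* ≈ 765

Setting both brackets to zero gives the nullclines N_1 + 0.715N_2 = 636 and 0.215N_1 + N_2 = 784.
Substituting N_2 = 784 - 0.215N_1 into the first: N_1(1 - 0.715·0.215) = 636 - 0.715·784.
So N_1* = 75.4/0.846 = 89.1, and then N_2* = 784 - 0.215·89.1 = 765.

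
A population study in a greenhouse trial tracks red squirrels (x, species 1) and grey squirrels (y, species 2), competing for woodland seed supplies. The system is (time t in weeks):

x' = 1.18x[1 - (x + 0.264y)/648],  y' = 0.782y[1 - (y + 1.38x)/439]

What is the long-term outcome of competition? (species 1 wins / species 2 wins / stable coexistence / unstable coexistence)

Compare the nullcline intercepts: K1/α12 = 648/0.264 = 2450 > K2 = 439; K2/α21 = 439/1.38 = 318 < K1 = 648.
Since the inequalities point opposite ways, species 1 can invade but species 2 cannot.

species 1 excludes species 2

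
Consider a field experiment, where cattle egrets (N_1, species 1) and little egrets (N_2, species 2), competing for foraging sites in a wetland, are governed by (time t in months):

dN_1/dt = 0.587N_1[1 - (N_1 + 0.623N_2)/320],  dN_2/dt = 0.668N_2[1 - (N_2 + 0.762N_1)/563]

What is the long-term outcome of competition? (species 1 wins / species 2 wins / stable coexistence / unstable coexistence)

Compare the nullcline intercepts: K1/α12 = 320/0.623 = 514 < K2 = 563; K2/α21 = 563/0.762 = 739 > K1 = 320.
Since the inequalities point opposite ways, species 2 can invade but species 1 cannot.

species 2 excludes species 1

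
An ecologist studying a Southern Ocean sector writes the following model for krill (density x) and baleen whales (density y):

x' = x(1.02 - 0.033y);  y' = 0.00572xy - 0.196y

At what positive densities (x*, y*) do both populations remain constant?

x* ≈ 34.3, y* ≈ 30.9

Set dy/dt = 0 with y > 0: 0.00572x - 0.196 = 0, so x* = 0.196/0.00572 = 34.3.
Set dx/dt = 0 with x > 0: 1.02 - 0.033y = 0, so y* = 1.02/0.033 = 30.9.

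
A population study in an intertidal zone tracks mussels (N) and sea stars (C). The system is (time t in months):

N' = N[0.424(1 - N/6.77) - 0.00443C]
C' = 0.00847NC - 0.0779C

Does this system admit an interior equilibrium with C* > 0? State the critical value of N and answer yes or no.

The predator equation gives dC/dt > 0 only when N > 0.0779/0.00847 = 9.2.
Without the predator, N → K = 6.77. Since 6.77 < 9.2, the predator cannot invade.

Threshold N = 9.2; K < 9.2, so no, the predator goes extinct.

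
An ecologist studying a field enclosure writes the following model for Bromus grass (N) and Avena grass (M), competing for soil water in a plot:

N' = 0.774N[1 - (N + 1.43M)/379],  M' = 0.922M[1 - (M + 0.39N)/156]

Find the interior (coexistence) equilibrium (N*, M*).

Setting both brackets to zero gives the nullclines N + 1.43M = 379 and 0.39N + M = 156.
Substituting M = 156 - 0.39N into the first: N(1 - 1.43·0.39) = 379 - 1.43·156.
So N* = 156/0.442 = 353, and then M* = 156 - 0.39·353 = 18.5.

N* ≈ 353, M* ≈ 18.5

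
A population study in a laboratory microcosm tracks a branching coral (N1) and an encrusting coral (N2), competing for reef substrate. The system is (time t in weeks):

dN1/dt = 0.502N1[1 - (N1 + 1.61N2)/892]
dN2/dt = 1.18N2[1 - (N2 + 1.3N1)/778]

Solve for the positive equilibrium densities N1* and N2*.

N1* ≈ 330, N2* ≈ 349

Setting both brackets to zero gives the nullclines N1 + 1.61N2 = 892 and 1.3N1 + N2 = 778.
Substituting N2 = 778 - 1.3N1 into the first: N1(1 - 1.61·1.3) = 892 - 1.61·778.
So N1* = -361/-1.09 = 330, and then N2* = 778 - 1.3·330 = 349.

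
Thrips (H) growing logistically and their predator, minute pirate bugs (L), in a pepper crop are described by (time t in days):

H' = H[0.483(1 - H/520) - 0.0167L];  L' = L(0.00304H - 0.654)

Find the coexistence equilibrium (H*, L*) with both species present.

H* ≈ 215, L* ≈ 17

From dL/dt = 0 with L > 0: 0.00304H* = 0.654, so H* = 215.
Substitute into dH/dt = 0: 0.483(1 - 215/520) = 0.0167L*.
The bracket is 0.586, giving L* = 0.283/0.0167 = 17.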